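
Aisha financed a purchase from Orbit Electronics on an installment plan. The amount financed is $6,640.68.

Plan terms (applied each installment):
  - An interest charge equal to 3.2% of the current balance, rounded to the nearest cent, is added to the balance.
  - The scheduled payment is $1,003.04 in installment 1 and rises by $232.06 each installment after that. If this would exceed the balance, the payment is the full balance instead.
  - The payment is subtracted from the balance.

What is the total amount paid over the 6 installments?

$7,367.51

Installment 1: opening $6,640.68; interest $212.50 → $6,853.18; payment $1,003.04; balance $5,850.14
Installment 2: opening $5,850.14; interest $187.20 → $6,037.34; payment $1,235.10; balance $4,802.24
Installment 3: opening $4,802.24; interest $153.67 → $4,955.91; payment $1,467.16; balance $3,488.75
Installment 4: opening $3,488.75; interest $111.64 → $3,600.39; payment $1,699.22; balance $1,901.17
Installment 5: opening $1,901.17; interest $60.84 → $1,962.01; payment $1,931.28; balance $30.73
Installment 6: opening $30.73; interest $0.98 → $31.71; payment $31.71; balance $0.00
Total paid: $7,367.51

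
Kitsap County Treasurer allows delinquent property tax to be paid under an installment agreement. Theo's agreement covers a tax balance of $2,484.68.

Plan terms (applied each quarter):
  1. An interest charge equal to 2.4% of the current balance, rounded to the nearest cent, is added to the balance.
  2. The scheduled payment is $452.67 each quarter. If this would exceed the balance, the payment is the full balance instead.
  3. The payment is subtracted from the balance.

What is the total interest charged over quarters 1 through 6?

Quarter 1: $2,484.68 +$59.63 interest = $2,544.31; pay $452.67 → $2,091.64
Quarter 2: $2,091.64 +$50.20 interest = $2,141.84; pay $452.67 → $1,689.17
Quarter 3: $1,689.17 +$40.54 interest = $1,729.71; pay $452.67 → $1,277.04
Quarter 4: $1,277.04 +$30.65 interest = $1,307.69; pay $452.67 → $855.02
Quarter 5: $855.02 +$20.52 interest = $875.54; pay $452.67 → $422.87
Quarter 6: $422.87 +$10.15 interest = $433.02; pay $433.02 → $0.00
Total interest: $59.63 + $50.20 + $40.54 + $30.65 + $20.52 + $10.15 = $211.69

$211.69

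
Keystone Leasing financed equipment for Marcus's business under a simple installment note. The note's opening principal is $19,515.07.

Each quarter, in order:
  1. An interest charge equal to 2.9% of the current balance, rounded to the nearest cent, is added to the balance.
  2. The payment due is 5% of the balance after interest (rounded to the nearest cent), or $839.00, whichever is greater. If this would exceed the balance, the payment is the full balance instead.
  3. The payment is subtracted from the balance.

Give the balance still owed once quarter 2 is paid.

$18,648.68

Quarter 1: opening $19,515.07; interest $565.94 → $20,081.01; payment $1,004.05; balance $19,076.96
Quarter 2: opening $19,076.96; interest $553.23 → $19,630.19; payment $981.51; balance $18,648.68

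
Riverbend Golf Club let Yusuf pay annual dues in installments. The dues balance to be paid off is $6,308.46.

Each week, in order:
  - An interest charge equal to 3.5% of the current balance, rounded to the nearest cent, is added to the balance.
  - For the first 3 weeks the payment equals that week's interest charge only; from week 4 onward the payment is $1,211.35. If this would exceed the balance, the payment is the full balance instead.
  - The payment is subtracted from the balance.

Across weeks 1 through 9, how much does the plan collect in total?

$7,750.69

Week 1: opening $6,308.46; interest $220.80 → $6,529.26; payment $220.80; balance $6,308.46
Week 2: opening $6,308.46; interest $220.80 → $6,529.26; payment $220.80; balance $6,308.46
Week 3: opening $6,308.46; interest $220.80 → $6,529.26; payment $220.80; balance $6,308.46
Week 4: opening $6,308.46; interest $220.80 → $6,529.26; payment $1,211.35; balance $5,317.91
Week 5: opening $5,317.91; interest $186.13 → $5,504.04; payment $1,211.35; balance $4,292.69
Week 6: opening $4,292.69; interest $150.24 → $4,442.93; payment $1,211.35; balance $3,231.58
Week 7: opening $3,231.58; interest $113.11 → $3,344.69; payment $1,211.35; balance $2,133.34
Week 8: opening $2,133.34; interest $74.67 → $2,208.01; payment $1,211.35; balance $996.66
Week 9: opening $996.66; interest $34.88 → $1,031.54; payment $1,031.54; balance $0.00
Total paid: $7,750.69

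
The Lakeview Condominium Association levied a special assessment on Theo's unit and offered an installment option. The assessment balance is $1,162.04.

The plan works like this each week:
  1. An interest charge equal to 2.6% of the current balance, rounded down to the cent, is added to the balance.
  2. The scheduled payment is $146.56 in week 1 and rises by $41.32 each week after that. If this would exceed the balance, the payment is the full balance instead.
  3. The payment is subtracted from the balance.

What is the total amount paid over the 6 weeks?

Week 1: opening $1,162.04; interest $30.21 → $1,192.25; payment $146.56; balance $1,045.69
Week 2: opening $1,045.69; interest $27.18 → $1,072.87; payment $187.88; balance $884.99
Week 3: opening $884.99; interest $23.00 → $907.99; payment $229.20; balance $678.79
Week 4: opening $678.79; interest $17.64 → $696.43; payment $270.52; balance $425.91
Week 5: opening $425.91; interest $11.07 → $436.98; payment $311.84; balance $125.14
Week 6: opening $125.14; interest $3.25 → $128.39; payment $128.39; balance $0.00
Total paid: $1,274.39

$1,274.39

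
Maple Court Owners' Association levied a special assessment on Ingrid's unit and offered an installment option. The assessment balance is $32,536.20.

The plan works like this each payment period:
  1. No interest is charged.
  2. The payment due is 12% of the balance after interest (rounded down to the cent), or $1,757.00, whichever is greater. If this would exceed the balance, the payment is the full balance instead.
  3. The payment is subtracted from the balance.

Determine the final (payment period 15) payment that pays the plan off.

# | Opening | Payment | End bal
1 | $32,536.20 | $3,904.34 | $28,631.86
2 | $28,631.86 | $3,435.82 | $25,196.04
3 | $25,196.04 | $3,023.52 | $22,172.52
4 | $22,172.52 | $2,660.70 | $19,511.82
5 | $19,511.82 | $2,341.41 | $17,170.41
6 | $17,170.41 | $2,060.44 | $15,109.97
7 | $15,109.97 | $1,813.19 | $13,296.78
8 | $13,296.78 | $1,757.00 | $11,539.78
9 | $11,539.78 | $1,757.00 | $9,782.78
10 | $9,782.78 | $1,757.00 | $8,025.78
11 | $8,025.78 | $1,757.00 | $6,268.78
12 | $6,268.78 | $1,757.00 | $4,511.78
13 | $4,511.78 | $1,757.00 | $2,754.78
14 | $2,754.78 | $1,757.00 | $997.78
15 | $997.78 | $997.78 | $0.00

$997.78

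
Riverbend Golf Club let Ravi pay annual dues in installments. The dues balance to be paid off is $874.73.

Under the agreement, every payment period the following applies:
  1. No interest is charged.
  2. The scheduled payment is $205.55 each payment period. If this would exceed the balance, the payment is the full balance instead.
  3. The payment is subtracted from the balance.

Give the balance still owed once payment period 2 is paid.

Payment period 1: opening $874.73; payment $205.55; balance $669.18
Payment period 2: opening $669.18; payment $205.55; balance $463.63

$463.63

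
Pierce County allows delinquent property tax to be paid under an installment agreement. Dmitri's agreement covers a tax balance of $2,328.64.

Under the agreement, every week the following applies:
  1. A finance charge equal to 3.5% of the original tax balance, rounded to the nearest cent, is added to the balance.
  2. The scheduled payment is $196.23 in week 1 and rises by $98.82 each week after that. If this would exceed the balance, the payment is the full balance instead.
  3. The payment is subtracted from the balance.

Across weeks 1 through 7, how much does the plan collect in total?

$2,899.14

# | Opening | Interest | Payment | End bal
1 | $2,328.64 | $81.50 | $196.23 | $2,213.91
2 | $2,213.91 | $81.50 | $295.05 | $2,000.36
3 | $2,000.36 | $81.50 | $393.87 | $1,687.99
4 | $1,687.99 | $81.50 | $492.69 | $1,276.80
5 | $1,276.80 | $81.50 | $591.51 | $766.79
6 | $766.79 | $81.50 | $690.33 | $157.96
7 | $157.96 | $81.50 | $239.46 | $0.00
Total paid: $2,899.14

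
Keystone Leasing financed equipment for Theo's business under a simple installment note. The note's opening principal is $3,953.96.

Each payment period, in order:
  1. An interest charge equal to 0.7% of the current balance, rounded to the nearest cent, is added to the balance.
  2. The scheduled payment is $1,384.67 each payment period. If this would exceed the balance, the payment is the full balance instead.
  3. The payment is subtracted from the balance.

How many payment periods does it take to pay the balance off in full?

3

Payment period 1: opening $3,953.96; interest $27.68 → $3,981.64; payment $1,384.67; balance $2,596.97
Payment period 2: opening $2,596.97; interest $18.18 → $2,615.15; payment $1,384.67; balance $1,230.48
Payment period 3: opening $1,230.48; interest $8.61 → $1,239.09; payment $1,239.09; balance $0.00
Balance reaches $0.00 in payment period 3.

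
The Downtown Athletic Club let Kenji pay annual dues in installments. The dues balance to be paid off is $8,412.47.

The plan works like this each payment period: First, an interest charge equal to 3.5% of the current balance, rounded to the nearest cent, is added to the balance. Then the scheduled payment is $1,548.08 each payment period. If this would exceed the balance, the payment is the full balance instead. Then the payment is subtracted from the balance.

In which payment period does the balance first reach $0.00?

7

# | Opening | Interest | Payment | End bal
1 | $8,412.47 | $294.44 | $1,548.08 | $7,158.83
2 | $7,158.83 | $250.56 | $1,548.08 | $5,861.31
3 | $5,861.31 | $205.15 | $1,548.08 | $4,518.38
4 | $4,518.38 | $158.14 | $1,548.08 | $3,128.44
5 | $3,128.44 | $109.50 | $1,548.08 | $1,689.86
6 | $1,689.86 | $59.15 | $1,548.08 | $200.93
7 | $200.93 | $7.03 | $207.96 | $0.00
Balance reaches $0.00 in payment period 7.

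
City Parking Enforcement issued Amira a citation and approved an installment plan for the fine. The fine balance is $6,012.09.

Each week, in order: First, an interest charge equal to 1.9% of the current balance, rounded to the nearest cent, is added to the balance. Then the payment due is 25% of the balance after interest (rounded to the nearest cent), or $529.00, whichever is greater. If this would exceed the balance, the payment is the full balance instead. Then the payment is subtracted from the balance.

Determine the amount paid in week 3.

Week 1: $6,012.09 +$114.23 interest = $6,126.32; pay $1,531.58 → $4,594.74
Week 2: $4,594.74 +$87.30 interest = $4,682.04; pay $1,170.51 → $3,511.53
Week 3: $3,511.53 +$66.72 interest = $3,578.25; pay $894.56 → $2,683.69

$894.56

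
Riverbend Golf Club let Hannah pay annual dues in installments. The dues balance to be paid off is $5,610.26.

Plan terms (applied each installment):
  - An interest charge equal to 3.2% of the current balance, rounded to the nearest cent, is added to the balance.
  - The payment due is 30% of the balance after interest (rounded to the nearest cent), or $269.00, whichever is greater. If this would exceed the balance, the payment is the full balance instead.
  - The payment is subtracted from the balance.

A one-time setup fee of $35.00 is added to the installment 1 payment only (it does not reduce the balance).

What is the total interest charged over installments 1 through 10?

$609.10

Installment 1: opening $5,610.26; interest $179.53 → $5,789.79; payment $1,736.94 (+ $35.00 fee); balance $4,052.85
Installment 2: opening $4,052.85; interest $129.69 → $4,182.54; payment $1,254.76; balance $2,927.78
Installment 3: opening $2,927.78; interest $93.69 → $3,021.47; payment $906.44; balance $2,115.03
Installment 4: opening $2,115.03; interest $67.68 → $2,182.71; payment $654.81; balance $1,527.90
Installment 5: opening $1,527.90; interest $48.89 → $1,576.79; payment $473.04; balance $1,103.75
Installment 6: opening $1,103.75; interest $35.32 → $1,139.07; payment $341.72; balance $797.35
Installment 7: opening $797.35; interest $25.52 → $822.87; payment $269.00; balance $553.87
Installment 8: opening $553.87; interest $17.72 → $571.59; payment $269.00; balance $302.59
Installment 9: opening $302.59; interest $9.68 → $312.27; payment $269.00; balance $43.27
Installment 10: opening $43.27; interest $1.38 → $44.65; payment $44.65; balance $0.00
Total interest: $179.53 + $129.69 + $93.69 + $67.68 + $48.89 + $35.32 + $25.52 + $17.72 + $9.68 + $1.38 = $609.10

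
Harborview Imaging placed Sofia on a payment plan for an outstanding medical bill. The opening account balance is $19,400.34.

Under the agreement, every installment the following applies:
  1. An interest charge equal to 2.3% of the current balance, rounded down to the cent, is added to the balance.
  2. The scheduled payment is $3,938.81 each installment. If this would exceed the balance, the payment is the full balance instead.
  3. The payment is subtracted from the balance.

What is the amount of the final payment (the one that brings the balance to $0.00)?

# | Opening | Interest | Payment | End bal
1 | $19,400.34 | $446.20 | $3,938.81 | $15,907.73
2 | $15,907.73 | $365.87 | $3,938.81 | $12,334.79
3 | $12,334.79 | $283.70 | $3,938.81 | $8,679.68
4 | $8,679.68 | $199.63 | $3,938.81 | $4,940.50
5 | $4,940.50 | $113.63 | $3,938.81 | $1,115.32
6 | $1,115.32 | $25.65 | $1,140.97 | $0.00

$1,140.97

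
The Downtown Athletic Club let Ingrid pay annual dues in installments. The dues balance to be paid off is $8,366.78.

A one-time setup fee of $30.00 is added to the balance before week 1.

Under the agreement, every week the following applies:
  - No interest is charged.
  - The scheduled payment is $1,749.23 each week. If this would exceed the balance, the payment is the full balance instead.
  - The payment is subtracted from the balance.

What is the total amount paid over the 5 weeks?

$8,396.78

Week 1: $8,396.78 − $1,749.23 → $6,647.55
Week 2: $6,647.55 − $1,749.23 → $4,898.32
Week 3: $4,898.32 − $1,749.23 → $3,149.09
Week 4: $3,149.09 − $1,749.23 → $1,399.86
Week 5: $1,399.86 − $1,399.86 → $0.00
Total paid: $8,396.78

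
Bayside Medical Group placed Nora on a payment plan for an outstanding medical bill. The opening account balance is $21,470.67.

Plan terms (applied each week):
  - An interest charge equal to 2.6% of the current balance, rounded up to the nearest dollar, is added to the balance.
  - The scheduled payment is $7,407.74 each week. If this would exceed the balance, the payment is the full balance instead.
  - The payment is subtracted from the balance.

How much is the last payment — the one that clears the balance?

Week 1: $21,470.67 +$559.00 interest = $22,029.67; pay $7,407.74 → $14,621.93
Week 2: $14,621.93 +$381.00 interest = $15,002.93; pay $7,407.74 → $7,595.19
Week 3: $7,595.19 +$198.00 interest = $7,793.19; pay $7,407.74 → $385.45
Week 4: $385.45 +$11.00 interest = $396.45; pay $396.45 → $0.00

$396.45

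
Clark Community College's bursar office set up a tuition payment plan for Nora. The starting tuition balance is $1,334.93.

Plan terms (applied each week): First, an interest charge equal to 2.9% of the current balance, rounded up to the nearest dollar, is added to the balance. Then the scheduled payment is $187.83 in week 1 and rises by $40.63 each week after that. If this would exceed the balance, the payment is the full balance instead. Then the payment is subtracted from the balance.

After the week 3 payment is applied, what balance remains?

$752.55

# | Opening | Interest | Payment | End bal
1 | $1,334.93 | $39.00 | $187.83 | $1,186.10
2 | $1,186.10 | $35.00 | $228.46 | $992.64
3 | $992.64 | $29.00 | $269.09 | $752.55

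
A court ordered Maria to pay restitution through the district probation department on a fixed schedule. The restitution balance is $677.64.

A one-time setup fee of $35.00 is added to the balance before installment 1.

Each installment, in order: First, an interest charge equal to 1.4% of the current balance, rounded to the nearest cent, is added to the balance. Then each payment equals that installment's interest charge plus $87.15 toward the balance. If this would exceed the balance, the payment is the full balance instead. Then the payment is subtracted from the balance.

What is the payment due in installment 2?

# | Opening | Interest | Payment | End bal
1 | $712.64 | $9.98 | $97.13 | $625.49
2 | $625.49 | $8.76 | $95.91 | $538.34

$95.91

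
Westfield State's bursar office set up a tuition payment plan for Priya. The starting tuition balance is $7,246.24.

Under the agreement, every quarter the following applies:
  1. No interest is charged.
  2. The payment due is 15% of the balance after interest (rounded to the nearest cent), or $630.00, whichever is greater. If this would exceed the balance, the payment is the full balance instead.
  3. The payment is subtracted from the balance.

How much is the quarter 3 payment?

Quarter 1: $7,246.24 − $1,086.94 → $6,159.30
Quarter 2: $6,159.30 − $923.90 → $5,235.40
Quarter 3: $5,235.40 − $785.31 → $4,450.09

$785.31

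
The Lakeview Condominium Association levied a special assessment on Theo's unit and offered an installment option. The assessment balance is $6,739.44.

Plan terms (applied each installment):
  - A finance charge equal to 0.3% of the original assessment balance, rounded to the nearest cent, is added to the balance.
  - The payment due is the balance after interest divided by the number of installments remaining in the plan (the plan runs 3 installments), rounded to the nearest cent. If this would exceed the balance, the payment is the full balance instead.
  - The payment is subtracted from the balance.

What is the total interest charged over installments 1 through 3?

$60.66

Installment 1: opening $6,739.44; interest $20.22 → $6,759.66; payment $2,253.22; balance $4,506.44
Installment 2: opening $4,506.44; interest $20.22 → $4,526.66; payment $2,263.33; balance $2,263.33
Installment 3: opening $2,263.33; interest $20.22 → $2,283.55; payment $2,283.55; balance $0.00
Total interest: $20.22 + $20.22 + $20.22 = $60.66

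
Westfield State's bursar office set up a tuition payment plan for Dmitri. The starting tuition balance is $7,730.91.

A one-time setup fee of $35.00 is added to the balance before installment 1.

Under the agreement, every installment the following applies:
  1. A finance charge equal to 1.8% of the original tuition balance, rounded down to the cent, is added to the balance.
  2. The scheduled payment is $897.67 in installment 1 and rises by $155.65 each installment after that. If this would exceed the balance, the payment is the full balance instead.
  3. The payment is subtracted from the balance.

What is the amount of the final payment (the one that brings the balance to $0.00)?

# | Opening | Interest | Payment | End bal
1 | $7,765.91 | $139.15 | $897.67 | $7,007.39
2 | $7,007.39 | $139.15 | $1,053.32 | $6,093.22
3 | $6,093.22 | $139.15 | $1,208.97 | $5,023.40
4 | $5,023.40 | $139.15 | $1,364.62 | $3,797.93
5 | $3,797.93 | $139.15 | $1,520.27 | $2,416.81
6 | $2,416.81 | $139.15 | $1,675.92 | $880.04
7 | $880.04 | $139.15 | $1,019.19 | $0.00

$1,019.19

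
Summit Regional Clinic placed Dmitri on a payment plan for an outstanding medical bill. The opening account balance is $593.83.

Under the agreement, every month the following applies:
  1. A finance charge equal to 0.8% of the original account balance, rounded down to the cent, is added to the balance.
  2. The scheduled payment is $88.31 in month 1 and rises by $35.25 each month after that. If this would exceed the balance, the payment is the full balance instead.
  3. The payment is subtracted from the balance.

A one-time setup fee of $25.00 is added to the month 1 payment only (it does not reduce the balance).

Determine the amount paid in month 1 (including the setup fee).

Month 1: $593.83 +$4.75 interest = $598.58; pay $88.31 (+ $25.00 fee) → $510.27

$113.31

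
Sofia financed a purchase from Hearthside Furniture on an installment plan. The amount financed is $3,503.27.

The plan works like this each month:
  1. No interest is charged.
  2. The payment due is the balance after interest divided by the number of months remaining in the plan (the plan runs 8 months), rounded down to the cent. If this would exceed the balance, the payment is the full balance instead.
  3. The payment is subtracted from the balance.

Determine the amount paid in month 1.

Month 1: $3,503.27 − $437.90 → $3,065.37

$437.90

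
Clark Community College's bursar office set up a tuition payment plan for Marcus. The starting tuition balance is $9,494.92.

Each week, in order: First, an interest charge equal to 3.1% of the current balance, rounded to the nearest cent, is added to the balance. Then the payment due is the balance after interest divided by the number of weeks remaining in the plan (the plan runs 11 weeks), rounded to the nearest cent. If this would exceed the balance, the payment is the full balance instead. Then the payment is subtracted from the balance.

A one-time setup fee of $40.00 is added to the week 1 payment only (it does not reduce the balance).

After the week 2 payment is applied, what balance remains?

# | Opening | Interest | Payment | Fee | End bal
1 | $9,494.92 | $294.34 | $889.93 | $40.00 | $8,899.33
2 | $8,899.33 | $275.88 | $917.52 | — | $8,257.69

$8,257.69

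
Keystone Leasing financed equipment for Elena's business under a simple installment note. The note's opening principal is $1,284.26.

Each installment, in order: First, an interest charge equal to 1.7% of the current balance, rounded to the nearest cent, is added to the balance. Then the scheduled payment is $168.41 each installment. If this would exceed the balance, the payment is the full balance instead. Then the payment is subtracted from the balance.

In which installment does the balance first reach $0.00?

9

Installment 1: $1,284.26 +$21.83 interest = $1,306.09; pay $168.41 → $1,137.68
Installment 2: $1,137.68 +$19.34 interest = $1,157.02; pay $168.41 → $988.61
Installment 3: $988.61 +$16.81 interest = $1,005.42; pay $168.41 → $837.01
Installment 4: $837.01 +$14.23 interest = $851.24; pay $168.41 → $682.83
Installment 5: $682.83 +$11.61 interest = $694.44; pay $168.41 → $526.03
Installment 6: $526.03 +$8.94 interest = $534.97; pay $168.41 → $366.56
Installment 7: $366.56 +$6.23 interest = $372.79; pay $168.41 → $204.38
Installment 8: $204.38 +$3.47 interest = $207.85; pay $168.41 → $39.44
Installment 9: $39.44 +$0.67 interest = $40.11; pay $40.11 → $0.00
Balance reaches $0.00 in installment 9.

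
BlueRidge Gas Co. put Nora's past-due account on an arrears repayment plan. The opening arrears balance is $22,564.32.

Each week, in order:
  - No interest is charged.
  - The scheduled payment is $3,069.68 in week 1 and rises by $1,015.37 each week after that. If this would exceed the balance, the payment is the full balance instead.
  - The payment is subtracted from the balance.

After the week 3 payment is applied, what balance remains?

$10,309.17

# | Opening | Payment | End bal
1 | $22,564.32 | $3,069.68 | $19,494.64
2 | $19,494.64 | $4,085.05 | $15,409.59
3 | $15,409.59 | $5,100.42 | $10,309.17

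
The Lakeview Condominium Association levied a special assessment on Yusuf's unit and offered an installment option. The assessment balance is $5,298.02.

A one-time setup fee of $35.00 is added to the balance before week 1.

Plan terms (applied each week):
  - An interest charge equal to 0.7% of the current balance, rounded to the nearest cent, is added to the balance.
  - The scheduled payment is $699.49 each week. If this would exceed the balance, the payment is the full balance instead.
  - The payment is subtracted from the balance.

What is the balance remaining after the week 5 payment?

Week 1: opening $5,333.02; interest $37.33 → $5,370.35; payment $699.49; balance $4,670.86
Week 2: opening $4,670.86; interest $32.70 → $4,703.56; payment $699.49; balance $4,004.07
Week 3: opening $4,004.07; interest $28.03 → $4,032.10; payment $699.49; balance $3,332.61
Week 4: opening $3,332.61; interest $23.33 → $3,355.94; payment $699.49; balance $2,656.45
Week 5: opening $2,656.45; interest $18.60 → $2,675.05; payment $699.49; balance $1,975.56

$1,975.56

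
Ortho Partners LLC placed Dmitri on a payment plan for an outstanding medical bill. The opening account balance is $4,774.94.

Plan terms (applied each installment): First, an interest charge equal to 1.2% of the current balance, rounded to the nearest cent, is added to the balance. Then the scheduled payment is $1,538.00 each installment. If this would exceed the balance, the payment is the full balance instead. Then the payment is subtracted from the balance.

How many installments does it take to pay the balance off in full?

# | Opening | Interest | Payment | End bal
1 | $4,774.94 | $57.30 | $1,538.00 | $3,294.24
2 | $3,294.24 | $39.53 | $1,538.00 | $1,795.77
3 | $1,795.77 | $21.55 | $1,538.00 | $279.32
4 | $279.32 | $3.35 | $282.67 | $0.00
Balance reaches $0.00 in installment 4.

4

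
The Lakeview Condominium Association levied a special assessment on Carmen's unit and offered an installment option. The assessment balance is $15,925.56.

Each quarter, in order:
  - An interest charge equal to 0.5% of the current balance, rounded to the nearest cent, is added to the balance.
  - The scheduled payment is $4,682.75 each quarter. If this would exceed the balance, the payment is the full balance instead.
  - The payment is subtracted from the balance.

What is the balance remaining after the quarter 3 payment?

$2,047.03

# | Opening | Interest | Payment | End bal
1 | $15,925.56 | $79.63 | $4,682.75 | $11,322.44
2 | $11,322.44 | $56.61 | $4,682.75 | $6,696.30
3 | $6,696.30 | $33.48 | $4,682.75 | $2,047.03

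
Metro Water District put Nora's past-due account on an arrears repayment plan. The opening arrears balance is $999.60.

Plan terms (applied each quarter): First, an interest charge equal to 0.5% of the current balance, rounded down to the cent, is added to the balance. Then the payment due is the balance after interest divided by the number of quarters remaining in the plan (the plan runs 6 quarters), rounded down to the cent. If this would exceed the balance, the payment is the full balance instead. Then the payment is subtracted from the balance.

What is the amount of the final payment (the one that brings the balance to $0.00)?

$171.65

Quarter 1: $999.60 +$4.99 interest = $1,004.59; pay $167.43 → $837.16
Quarter 2: $837.16 +$4.18 interest = $841.34; pay $168.26 → $673.08
Quarter 3: $673.08 +$3.36 interest = $676.44; pay $169.11 → $507.33
Quarter 4: $507.33 +$2.53 interest = $509.86; pay $169.95 → $339.91
Quarter 5: $339.91 +$1.69 interest = $341.60; pay $170.80 → $170.80
Quarter 6: $170.80 +$0.85 interest = $171.65; pay $171.65 → $0.00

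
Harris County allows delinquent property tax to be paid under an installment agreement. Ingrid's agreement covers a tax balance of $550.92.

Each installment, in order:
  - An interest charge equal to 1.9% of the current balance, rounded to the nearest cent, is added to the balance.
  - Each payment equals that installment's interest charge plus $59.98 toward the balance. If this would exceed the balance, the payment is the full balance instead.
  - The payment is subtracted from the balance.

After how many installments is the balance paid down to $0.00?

10

Installment 1: $550.92 +$10.47 interest = $561.39; pay $70.45 → $490.94
Installment 2: $490.94 +$9.33 interest = $500.27; pay $69.31 → $430.96
Installment 3: $430.96 +$8.19 interest = $439.15; pay $68.17 → $370.98
Installment 4: $370.98 +$7.05 interest = $378.03; pay $67.03 → $311.00
Installment 5: $311.00 +$5.91 interest = $316.91; pay $65.89 → $251.02
Installment 6: $251.02 +$4.77 interest = $255.79; pay $64.75 → $191.04
Installment 7: $191.04 +$3.63 interest = $194.67; pay $63.61 → $131.06
Installment 8: $131.06 +$2.49 interest = $133.55; pay $62.47 → $71.08
Installment 9: $71.08 +$1.35 interest = $72.43; pay $61.33 → $11.10
Installment 10: $11.10 +$0.21 interest = $11.31; pay $11.31 → $0.00
Balance reaches $0.00 in installment 10.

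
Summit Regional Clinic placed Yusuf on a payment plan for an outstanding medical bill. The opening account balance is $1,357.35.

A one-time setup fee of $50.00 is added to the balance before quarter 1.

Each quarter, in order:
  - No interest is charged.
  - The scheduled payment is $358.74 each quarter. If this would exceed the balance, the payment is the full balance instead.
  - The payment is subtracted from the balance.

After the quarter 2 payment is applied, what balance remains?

Quarter 1: $1,407.35 − $358.74 → $1,048.61
Quarter 2: $1,048.61 − $358.74 → $689.87

$689.87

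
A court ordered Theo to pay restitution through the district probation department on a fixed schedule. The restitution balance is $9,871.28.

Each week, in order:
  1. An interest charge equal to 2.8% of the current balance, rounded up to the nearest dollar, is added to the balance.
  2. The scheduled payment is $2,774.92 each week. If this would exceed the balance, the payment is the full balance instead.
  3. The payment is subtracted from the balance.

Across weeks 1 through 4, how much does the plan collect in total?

$10,551.28

Week 1: $9,871.28 +$277.00 interest = $10,148.28; pay $2,774.92 → $7,373.36
Week 2: $7,373.36 +$207.00 interest = $7,580.36; pay $2,774.92 → $4,805.44
Week 3: $4,805.44 +$135.00 interest = $4,940.44; pay $2,774.92 → $2,165.52
Week 4: $2,165.52 +$61.00 interest = $2,226.52; pay $2,226.52 → $0.00
Total paid: $10,551.28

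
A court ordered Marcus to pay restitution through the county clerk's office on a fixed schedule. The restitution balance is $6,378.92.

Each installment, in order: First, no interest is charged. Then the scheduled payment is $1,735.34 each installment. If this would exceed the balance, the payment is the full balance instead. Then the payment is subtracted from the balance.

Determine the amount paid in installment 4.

# | Opening | Payment | End bal
1 | $6,378.92 | $1,735.34 | $4,643.58
2 | $4,643.58 | $1,735.34 | $2,908.24
3 | $2,908.24 | $1,735.34 | $1,172.90
4 | $1,172.90 | $1,172.90 | $0.00

$1,172.90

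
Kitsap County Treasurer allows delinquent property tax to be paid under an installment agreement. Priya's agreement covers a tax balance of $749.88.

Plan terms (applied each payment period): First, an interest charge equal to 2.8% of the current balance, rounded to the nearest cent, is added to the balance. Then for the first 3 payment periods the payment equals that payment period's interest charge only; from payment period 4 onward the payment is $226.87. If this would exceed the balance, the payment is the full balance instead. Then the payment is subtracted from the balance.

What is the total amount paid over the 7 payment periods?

$861.63

Payment period 1: $749.88 +$21.00 interest = $770.88; pay $21.00 → $749.88
Payment period 2: $749.88 +$21.00 interest = $770.88; pay $21.00 → $749.88
Payment period 3: $749.88 +$21.00 interest = $770.88; pay $21.00 → $749.88
Payment period 4: $749.88 +$21.00 interest = $770.88; pay $226.87 → $544.01
Payment period 5: $544.01 +$15.23 interest = $559.24; pay $226.87 → $332.37
Payment period 6: $332.37 +$9.31 interest = $341.68; pay $226.87 → $114.81
Payment period 7: $114.81 +$3.21 interest = $118.02; pay $118.02 → $0.00
Total paid: $861.63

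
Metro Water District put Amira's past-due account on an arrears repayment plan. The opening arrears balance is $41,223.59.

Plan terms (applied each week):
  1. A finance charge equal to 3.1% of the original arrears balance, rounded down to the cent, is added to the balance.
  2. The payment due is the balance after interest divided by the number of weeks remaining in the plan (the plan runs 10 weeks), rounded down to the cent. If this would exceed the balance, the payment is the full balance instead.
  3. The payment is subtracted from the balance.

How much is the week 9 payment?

$6,587.45

Week 1: opening $41,223.59; interest $1,277.93 → $42,501.52; payment $4,250.15; balance $38,251.37
Week 2: opening $38,251.37; interest $1,277.93 → $39,529.30; payment $4,392.14; balance $35,137.16
Week 3: opening $35,137.16; interest $1,277.93 → $36,415.09; payment $4,551.88; balance $31,863.21
Week 4: opening $31,863.21; interest $1,277.93 → $33,141.14; payment $4,734.44; balance $28,406.70
Week 5: opening $28,406.70; interest $1,277.93 → $29,684.63; payment $4,947.43; balance $24,737.20
Week 6: opening $24,737.20; interest $1,277.93 → $26,015.13; payment $5,203.02; balance $20,812.11
Week 7: opening $20,812.11; interest $1,277.93 → $22,090.04; payment $5,522.51; balance $16,567.53
Week 8: opening $16,567.53; interest $1,277.93 → $17,845.46; payment $5,948.48; balance $11,896.98
Week 9: opening $11,896.98; interest $1,277.93 → $13,174.91; payment $6,587.45; balance $6,587.46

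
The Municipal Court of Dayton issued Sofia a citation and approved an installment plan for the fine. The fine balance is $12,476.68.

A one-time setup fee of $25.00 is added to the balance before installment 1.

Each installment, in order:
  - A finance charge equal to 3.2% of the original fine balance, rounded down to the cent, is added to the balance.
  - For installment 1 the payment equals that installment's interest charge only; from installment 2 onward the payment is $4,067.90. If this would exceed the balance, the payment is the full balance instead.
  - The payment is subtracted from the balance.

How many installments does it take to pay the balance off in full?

Installment 1: opening $12,501.68; interest $399.25 → $12,900.93; payment $399.25; balance $12,501.68
Installment 2: opening $12,501.68; interest $399.25 → $12,900.93; payment $4,067.90; balance $8,833.03
Installment 3: opening $8,833.03; interest $399.25 → $9,232.28; payment $4,067.90; balance $5,164.38
Installment 4: opening $5,164.38; interest $399.25 → $5,563.63; payment $4,067.90; balance $1,495.73
Installment 5: opening $1,495.73; interest $399.25 → $1,894.98; payment $1,894.98; balance $0.00
Balance reaches $0.00 in installment 5.

5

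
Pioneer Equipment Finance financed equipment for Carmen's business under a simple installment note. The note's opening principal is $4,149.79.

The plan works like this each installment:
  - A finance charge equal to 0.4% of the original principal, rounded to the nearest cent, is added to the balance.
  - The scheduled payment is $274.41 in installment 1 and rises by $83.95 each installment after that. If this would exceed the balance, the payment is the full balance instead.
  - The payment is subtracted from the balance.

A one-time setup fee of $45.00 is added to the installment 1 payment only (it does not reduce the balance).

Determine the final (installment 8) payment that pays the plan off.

$598.77

Installment 1: $4,149.79 +$16.60 interest = $4,166.39; pay $274.41 (+ $45.00 fee) → $3,891.98
Installment 2: $3,891.98 +$16.60 interest = $3,908.58; pay $358.36 → $3,550.22
Installment 3: $3,550.22 +$16.60 interest = $3,566.82; pay $442.31 → $3,124.51
Installment 4: $3,124.51 +$16.60 interest = $3,141.11; pay $526.26 → $2,614.85
Installment 5: $2,614.85 +$16.60 interest = $2,631.45; pay $610.21 → $2,021.24
Installment 6: $2,021.24 +$16.60 interest = $2,037.84; pay $694.16 → $1,343.68
Installment 7: $1,343.68 +$16.60 interest = $1,360.28; pay $778.11 → $582.17
Installment 8: $582.17 +$16.60 interest = $598.77; pay $598.77 → $0.00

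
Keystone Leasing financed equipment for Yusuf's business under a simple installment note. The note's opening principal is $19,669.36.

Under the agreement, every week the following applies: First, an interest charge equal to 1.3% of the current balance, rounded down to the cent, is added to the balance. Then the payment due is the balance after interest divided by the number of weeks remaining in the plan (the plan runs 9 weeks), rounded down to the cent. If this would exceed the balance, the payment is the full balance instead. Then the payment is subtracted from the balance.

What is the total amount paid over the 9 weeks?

Week 1: $19,669.36 +$255.70 interest = $19,925.06; pay $2,213.89 → $17,711.17
Week 2: $17,711.17 +$230.24 interest = $17,941.41; pay $2,242.67 → $15,698.74
Week 3: $15,698.74 +$204.08 interest = $15,902.82; pay $2,271.83 → $13,630.99
Week 4: $13,630.99 +$177.20 interest = $13,808.19; pay $2,301.36 → $11,506.83
Week 5: $11,506.83 +$149.58 interest = $11,656.41; pay $2,331.28 → $9,325.13
Week 6: $9,325.13 +$121.22 interest = $9,446.35; pay $2,361.58 → $7,084.77
Week 7: $7,084.77 +$92.10 interest = $7,176.87; pay $2,392.29 → $4,784.58
Week 8: $4,784.58 +$62.19 interest = $4,846.77; pay $2,423.38 → $2,423.39
Week 9: $2,423.39 +$31.50 interest = $2,454.89; pay $2,454.89 → $0.00
Total paid: $20,993.17

$20,993.17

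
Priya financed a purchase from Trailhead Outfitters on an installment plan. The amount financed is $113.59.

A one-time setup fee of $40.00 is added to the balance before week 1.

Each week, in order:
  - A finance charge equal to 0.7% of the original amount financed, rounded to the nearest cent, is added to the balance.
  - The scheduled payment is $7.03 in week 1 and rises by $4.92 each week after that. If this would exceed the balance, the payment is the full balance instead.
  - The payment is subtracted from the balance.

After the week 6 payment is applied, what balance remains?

Week 1: opening $153.59; interest $0.80 → $154.39; payment $7.03; balance $147.36
Week 2: opening $147.36; interest $0.80 → $148.16; payment $11.95; balance $136.21
Week 3: opening $136.21; interest $0.80 → $137.01; payment $16.87; balance $120.14
Week 4: opening $120.14; interest $0.80 → $120.94; payment $21.79; balance $99.15
Week 5: opening $99.15; interest $0.80 → $99.95; payment $26.71; balance $73.24
Week 6: opening $73.24; interest $0.80 → $74.04; payment $31.63; balance $42.41

$42.41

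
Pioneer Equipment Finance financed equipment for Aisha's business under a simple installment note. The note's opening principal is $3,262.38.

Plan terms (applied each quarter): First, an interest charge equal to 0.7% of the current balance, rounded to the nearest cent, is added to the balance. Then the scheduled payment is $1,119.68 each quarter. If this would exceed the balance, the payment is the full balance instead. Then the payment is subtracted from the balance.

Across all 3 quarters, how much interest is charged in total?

$45.43

Quarter 1: opening $3,262.38; interest $22.84 → $3,285.22; payment $1,119.68; balance $2,165.54
Quarter 2: opening $2,165.54; interest $15.16 → $2,180.70; payment $1,119.68; balance $1,061.02
Quarter 3: opening $1,061.02; interest $7.43 → $1,068.45; payment $1,068.45; balance $0.00
Total interest: $22.84 + $15.16 + $7.43 = $45.43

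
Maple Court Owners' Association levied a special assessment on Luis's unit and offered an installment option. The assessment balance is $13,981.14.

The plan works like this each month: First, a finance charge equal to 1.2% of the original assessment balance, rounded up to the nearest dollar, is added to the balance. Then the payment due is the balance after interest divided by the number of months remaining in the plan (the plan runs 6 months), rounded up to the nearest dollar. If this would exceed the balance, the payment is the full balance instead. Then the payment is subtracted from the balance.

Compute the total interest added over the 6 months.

$1,008.00

Month 1: opening $13,981.14; interest $168.00 → $14,149.14; payment $2,359.00; balance $11,790.14
Month 2: opening $11,790.14; interest $168.00 → $11,958.14; payment $2,392.00; balance $9,566.14
Month 3: opening $9,566.14; interest $168.00 → $9,734.14; payment $2,434.00; balance $7,300.14
Month 4: opening $7,300.14; interest $168.00 → $7,468.14; payment $2,490.00; balance $4,978.14
Month 5: opening $4,978.14; interest $168.00 → $5,146.14; payment $2,574.00; balance $2,572.14
Month 6: opening $2,572.14; interest $168.00 → $2,740.14; payment $2,740.14; balance $0.00
Total interest: $168.00 + $168.00 + $168.00 + $168.00 + $168.00 + $168.00 = $1,008.00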